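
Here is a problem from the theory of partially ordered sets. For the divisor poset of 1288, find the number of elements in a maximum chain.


A chain is a totally ordered subset; we count the number of elements in a maximum chain.
Compute, for each element x, the size of the longest chain ending at x:
  1: 1
  2: 2
  7: 2
  23: 2
  4: 3
  8: 4
  ...
A maximum chain: 1 < 2 < 4 < 8 < 56 < 1288
Number of elements in the longest chain: 6


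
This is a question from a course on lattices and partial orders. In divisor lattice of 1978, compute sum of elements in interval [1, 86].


Interval [1,86] in divisors of 1978: [1, 2, 43, 86]
Sum = 132


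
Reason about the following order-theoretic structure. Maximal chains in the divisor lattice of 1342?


A maximal chain goes from the minimum element to a maximal element via cover relations.
Counting all min-to-max paths in the cover graph.
Total maximal chains: 6


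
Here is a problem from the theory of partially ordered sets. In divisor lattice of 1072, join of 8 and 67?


In a divisor lattice, join = lcm (least common multiple).
gcd(8,67) = 1
lcm(8,67) = 8*67/gcd = 536/1 = 536


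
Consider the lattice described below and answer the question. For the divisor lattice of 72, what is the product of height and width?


Height = length of longest chain minus 1; width = size of largest antichain.
A maximum chain: 1 | 3 | 9 | 18 | 36 | 72  (height 5).
A maximum antichain: {4, 6, 9}  (width 3).
Product = 5 * 3 = 15


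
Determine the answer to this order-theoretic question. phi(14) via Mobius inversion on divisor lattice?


phi(n) = n * prod_{p|n} (1 - 1/p).
Prime divisors of 14: [2, 7]
phi(14) = 14 * (1 - 1/2) * (1 - 1/7)
phi(14) = 6


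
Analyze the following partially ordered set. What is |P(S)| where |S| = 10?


Power set = 2^n.
2^10 = 1024


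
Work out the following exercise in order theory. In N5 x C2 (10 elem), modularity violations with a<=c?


Modular law: if a <= c then a v (b ^ c) = (a v b) ^ c.
Check all triples (a,b,c) with a <= c among 10 elements.
  e.g. a=(a,0), b=(c,0), c=(b,0): lhs=(a,0) != rhs=(b,0)
  e.g. a=(a,0), b=(c,1), c=(b,0): lhs=(a,0) != rhs=(b,0)
Total violating triples: 6


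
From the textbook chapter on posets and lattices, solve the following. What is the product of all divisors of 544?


Divisors of 544: [1, 2, 4, 8, 16, 17, 32, 34, 68, 136, 272, 544]
Product = n^(d(n)/2) = 544^(12/2)
Product = 25917517364985856


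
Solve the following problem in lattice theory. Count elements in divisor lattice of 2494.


Divisors of 2494: [1, 2, 29, 43, 58, 86, 1247, 2494]
Count: 8


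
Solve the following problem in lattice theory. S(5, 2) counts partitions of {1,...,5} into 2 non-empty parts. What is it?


S(n,k) = k*S(n-1,k) + S(n-1,k-1).
S(4,2) = 7, S(4,1) = 1
S(5,2) = 2*7 + 1 = 14 + 1
S(5,2) = 15


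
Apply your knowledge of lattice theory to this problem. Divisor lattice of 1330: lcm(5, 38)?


Join=lcm.
gcd(5,38)=1
lcm=190


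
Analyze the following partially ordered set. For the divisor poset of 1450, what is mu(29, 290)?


In a divisor lattice, mu(a,b) = mu(b/a) where mu is the classical Mobius function.
b/a = 290/29 = 10
Prime factorization of 10: primes [2, 5]
10 is squarefree with 2 prime factor(s), so mu(10) = (-1)^2 = 1


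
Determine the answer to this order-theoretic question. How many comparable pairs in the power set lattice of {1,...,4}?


A comparable pair {a,b} has a < b or b < a in the order.
Count unordered pairs where one element is strictly below the other.
Examples: {{},{1}}, {{},{2}}, {{},{3}}, {{},{4}}, ...
Total comparable pairs: 65


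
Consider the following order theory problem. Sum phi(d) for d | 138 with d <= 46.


Divisors of 138 up to 46: [1, 2, 3, 6, 23, 46]
phi values: [1, 1, 2, 2, 22, 22]
Sum = 50


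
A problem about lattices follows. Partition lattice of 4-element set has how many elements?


B(n) = number of set partitions of an n-element set.
B(n) satisfies the recurrence: B(n+1) = sum_k C(n,k)*B(k).
B(4) = 15


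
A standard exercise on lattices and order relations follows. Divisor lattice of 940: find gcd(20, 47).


In a divisor lattice, meet = gcd (greatest common divisor).
By Euclidean algorithm or factoring: gcd(20,47) = 1


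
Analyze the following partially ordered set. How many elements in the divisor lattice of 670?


Divisors of 670: [1, 2, 5, 10, 67, 134, 335, 670]
Count: 8


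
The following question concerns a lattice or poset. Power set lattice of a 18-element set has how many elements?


Power set = 2^n.
2^18 = 262144


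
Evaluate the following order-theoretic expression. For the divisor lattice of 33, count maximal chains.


A maximal chain goes from the minimum element to a maximal element via cover relations.
Counting all min-to-max paths in the cover graph.
Total maximal chains: 2


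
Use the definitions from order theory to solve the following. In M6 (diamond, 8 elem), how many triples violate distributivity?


Distributive law: a ^ (b v c) = (a ^ b) v (a ^ c).
Check all 8^3 = 512 ordered triples (a,b,c).
  e.g. a=a1, b=a2, c=a3: lhs=a1 != rhs=0
  e.g. a=a1, b=a2, c=a4: lhs=a1 != rhs=0
Total violating triples: 120


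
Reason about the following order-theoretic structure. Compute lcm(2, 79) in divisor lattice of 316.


In a divisor lattice, join = lcm (least common multiple).
gcd(2,79) = 1
lcm(2,79) = 2*79/gcd = 158/1 = 158


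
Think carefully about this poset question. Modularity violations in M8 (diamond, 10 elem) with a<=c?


Modular law: if a <= c then a v (b ^ c) = (a v b) ^ c.
Check all triples (a,b,c) with a <= c among 10 elements.
This lattice is modular (diamonds M_m and their chain-products are modular).
Total violating triples: 0


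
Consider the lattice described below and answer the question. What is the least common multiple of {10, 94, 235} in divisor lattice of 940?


In a divisor lattice, join = lcm (least common multiple).
Compute lcm iteratively: start with first element, then lcm(current, next).
Elements: [10, 94, 235]
lcm(10,94) = 470
lcm(470,235) = 470
Final lcm = 470


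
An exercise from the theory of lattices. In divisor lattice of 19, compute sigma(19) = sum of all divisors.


sigma(n) = sum of divisors.
Divisors of 19: [1, 19]
Sum = 20


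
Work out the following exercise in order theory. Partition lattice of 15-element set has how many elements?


B(n) = number of set partitions of an n-element set.
B(n) satisfies the recurrence: B(n+1) = sum_k C(n,k)*B(k).
B(15) = 1382958545


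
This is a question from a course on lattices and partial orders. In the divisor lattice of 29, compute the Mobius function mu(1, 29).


In a divisor lattice, mu(a,b) = mu(b/a) where mu is the classical Mobius function.
b/a = 29/1 = 29
Prime factorization of 29: primes [29]
29 is squarefree with 1 prime factor(s), so mu(29) = (-1)^1 = -1


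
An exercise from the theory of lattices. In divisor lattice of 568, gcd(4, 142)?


Meet=gcd.
gcd(4,142)=2


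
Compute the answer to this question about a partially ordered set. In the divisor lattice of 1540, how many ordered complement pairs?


Complement pair (a,b): a meet b = bottom, a join b = top.
Here: gcd(a,b)=1 and lcm(a,b)=1540, i.e. a*b=1540 with a,b coprime.
Pairs found: (1,1540), (4,385), (5,308), (7,220), ... (12 more)
Total ordered pairs: 16


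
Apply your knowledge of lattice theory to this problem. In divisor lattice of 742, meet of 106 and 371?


In a divisor lattice, meet = gcd (greatest common divisor).
By Euclidean algorithm or factoring: gcd(106,371) = 53


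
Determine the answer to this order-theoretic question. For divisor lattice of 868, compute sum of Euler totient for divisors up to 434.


Divisors of 868 up to 434: [1, 2, 4, 7, 14, 28, 31, 62, 124, 217, 434]
phi values: [1, 1, 2, 6, 6, 12, 30, 30, 60, 180, 180]
Sum = 508


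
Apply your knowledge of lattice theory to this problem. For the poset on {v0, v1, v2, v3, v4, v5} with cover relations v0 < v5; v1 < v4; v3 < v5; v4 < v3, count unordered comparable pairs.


A comparable pair {a,b} has a < b or b < a in the order.
Count unordered pairs where one element is strictly below the other.
Examples: {v0,v5}, {v1,v3}, {v1,v4}, {v1,v5}, ...
Total comparable pairs: 7


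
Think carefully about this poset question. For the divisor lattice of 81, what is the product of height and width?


Height = length of longest chain minus 1; width = size of largest antichain.
A maximum chain: 1 | 3 | 9 | 27 | 81  (height 4).
A maximum antichain: {1}  (width 1).
Product = 4 * 1 = 4


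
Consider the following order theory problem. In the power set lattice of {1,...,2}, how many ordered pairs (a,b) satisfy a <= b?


The order relation is {(a,b) : a <= b}, reflexive so it includes (a,a).
Examples: ({},{}), ({},{1,2}), ({},{1}), ({},{2}), ({1,2},{1,2}), ...
Total ordered pairs: 9


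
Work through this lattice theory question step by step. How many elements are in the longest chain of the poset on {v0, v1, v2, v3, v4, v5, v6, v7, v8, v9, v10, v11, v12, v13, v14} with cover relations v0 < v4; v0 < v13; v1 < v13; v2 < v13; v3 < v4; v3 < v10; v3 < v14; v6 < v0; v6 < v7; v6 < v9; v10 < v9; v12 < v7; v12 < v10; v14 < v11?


A chain is a totally ordered subset; we count the number of elements in a maximum chain.
Compute, for each element x, the size of the longest chain ending at x:
  v1: 1
  v2: 1
  v3: 1
  v5: 1
  v6: 1
  v8: 1
  ...
A maximum chain: v6 < v0 < v4
Number of elements in the longest chain: 3


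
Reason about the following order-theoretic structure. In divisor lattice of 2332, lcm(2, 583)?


Join=lcm.
gcd(2,583)=1
lcm=1166


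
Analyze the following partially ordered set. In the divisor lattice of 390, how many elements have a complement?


An element a is complemented if some b has a meet b = bottom, a join b = top.
a is complemented iff gcd(a, n/a)=1, i.e. a is a unitary divisor of 390.
Complemented elements: 1, 2, 3, 5, 6, 10, ... (10 more)
Count: 16


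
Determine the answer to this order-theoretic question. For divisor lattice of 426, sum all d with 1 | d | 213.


Interval [1,213] in divisors of 426: [1, 3, 71, 213]
Sum = 288


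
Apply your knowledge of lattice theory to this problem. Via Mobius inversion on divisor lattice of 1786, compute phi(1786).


phi(n) = n * prod_{p|n} (1 - 1/p).
Prime divisors of 1786: [2, 19, 47]
phi(1786) = 1786 * (1 - 1/2) * (1 - 1/19) * (1 - 1/47)
phi(1786) = 828


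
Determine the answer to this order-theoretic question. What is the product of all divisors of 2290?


Divisors of 2290: [1, 2, 5, 10, 229, 458, 1145, 2290]
Product = n^(d(n)/2) = 2290^(8/2)
Product = 27500584810000


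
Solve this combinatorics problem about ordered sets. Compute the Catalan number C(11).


C(n) = C(2n, n) / (n+1).
C(22, 11) = 705432
C(11) = 705432 / 12 = 58786


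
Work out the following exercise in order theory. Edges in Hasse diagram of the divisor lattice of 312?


A cover relation a -< b holds when a < b with no c strictly between.
Cover relations:
  1 -< 2
  1 -< 3
  1 -< 13
  2 -< 4
  2 -< 6
  2 -< 26
  3 -< 6
  3 -< 39
  ...20 more
Total: 28


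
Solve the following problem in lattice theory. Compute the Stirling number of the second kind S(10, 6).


S(n,k) = k*S(n-1,k) + S(n-1,k-1).
S(9,6) = 2646, S(9,5) = 6951
S(10,6) = 6*2646 + 6951 = 15876 + 6951
S(10,6) = 22827


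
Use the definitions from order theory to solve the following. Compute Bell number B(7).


B(n) = number of set partitions of an n-element set.
B(n) satisfies the recurrence: B(n+1) = sum_k C(n,k)*B(k).
B(7) = 877


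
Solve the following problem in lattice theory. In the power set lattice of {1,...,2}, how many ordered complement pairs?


Complement pair (a,b): a meet b = bottom, a join b = top.
Here: A intersect B = {} and A union B = {1,...,2}.
Pairs found: ({},{1,2}), ({1},{2}), ({2},{1}), ({1,2},{})
Total ordered pairs: 4


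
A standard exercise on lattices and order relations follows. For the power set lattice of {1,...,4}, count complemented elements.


An element a is complemented if some b has a meet b = bottom, a join b = top.
every subset A has complement S\A, so all elements are complemented.
Complemented elements: {}, {1}, {2}, {3}, {4}, {1,2}, ... (10 more)
Count: 16


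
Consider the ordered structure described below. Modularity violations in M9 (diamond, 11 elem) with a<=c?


Modular law: if a <= c then a v (b ^ c) = (a v b) ^ c.
Check all triples (a,b,c) with a <= c among 11 elements.
This lattice is modular (diamonds M_m and their chain-products are modular).
Total violating triples: 0


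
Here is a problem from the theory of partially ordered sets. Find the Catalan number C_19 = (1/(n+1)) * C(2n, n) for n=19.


C(n) = C(2n, n) / (n+1).
C(38, 19) = 35345263800
C(19) = 35345263800 / 20 = 1767263190


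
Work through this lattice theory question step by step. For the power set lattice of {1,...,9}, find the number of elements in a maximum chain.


A chain is a totally ordered subset; we count the number of elements in a maximum chain.
Compute, for each element x, the size of the longest chain ending at x:
  {}: 1
  {1}: 2
  {2}: 2
  {3}: 2
  {4}: 2
  {5}: 2
  ...
A maximum chain: {} < {1} < {1,2} < {1,2,3} < {1,2,3,4} < {1,2,3,4,5} < {1,2,3,4,5,6} < {1,2,3,4,5,6,7} < {1,2,3,4,5,6,7,8} < {1,2,3,4,5,6,7,8,9}
Number of elements in the longest chain: 10


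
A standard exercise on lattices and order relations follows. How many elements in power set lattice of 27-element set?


Power set = 2^n.
2^27 = 134217728


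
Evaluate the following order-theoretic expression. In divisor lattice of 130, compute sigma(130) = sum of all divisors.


sigma(n) = sum of divisors.
Divisors of 130: [1, 2, 5, 10, 13, 26, 65, 130]
Sum = 252


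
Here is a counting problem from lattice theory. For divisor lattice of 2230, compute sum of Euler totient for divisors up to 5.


Divisors of 2230 up to 5: [1, 2, 5]
phi values: [1, 1, 4]
Sum = 6


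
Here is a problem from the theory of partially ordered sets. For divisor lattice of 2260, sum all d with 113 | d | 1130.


Interval [113,1130] in divisors of 2260: [113, 226, 565, 1130]
Sum = 2034


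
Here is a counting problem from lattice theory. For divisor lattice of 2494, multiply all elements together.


Divisors of 2494: [1, 2, 29, 43, 58, 86, 1247, 2494]
Product = n^(d(n)/2) = 2494^(8/2)
Product = 38688847841296


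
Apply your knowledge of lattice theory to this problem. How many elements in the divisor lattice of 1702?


Divisors of 1702: [1, 2, 23, 37, 46, 74, 851, 1702]
Count: 8


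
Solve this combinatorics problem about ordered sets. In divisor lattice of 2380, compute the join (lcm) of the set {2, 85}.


In a divisor lattice, join = lcm (least common multiple).
Compute lcm iteratively: start with first element, then lcm(current, next).
Elements: [2, 85]
lcm(2,85) = 170
Final lcm = 170


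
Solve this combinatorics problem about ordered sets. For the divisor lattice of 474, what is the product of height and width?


Height = length of longest chain minus 1; width = size of largest antichain.
A maximum chain: 1 | 79 | 237 | 474  (height 3).
A maximum antichain: {2, 3, 79}  (width 3).
Product = 3 * 3 = 9


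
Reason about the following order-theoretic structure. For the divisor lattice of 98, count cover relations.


A cover relation a -< b holds when a < b with no c strictly between.
Cover relations:
  1 -< 2
  1 -< 7
  2 -< 14
  7 -< 14
  7 -< 49
  14 -< 98
  49 -< 98
Total: 7


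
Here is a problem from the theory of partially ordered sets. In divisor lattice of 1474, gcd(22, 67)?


Meet=gcd.
gcd(22,67)=1


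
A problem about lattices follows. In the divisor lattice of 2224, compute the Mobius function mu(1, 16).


In a divisor lattice, mu(a,b) = mu(b/a) where mu is the classical Mobius function.
b/a = 16/1 = 16
Prime factorization of 16: primes [2]
16 is not squarefree, so mu(16) = 0


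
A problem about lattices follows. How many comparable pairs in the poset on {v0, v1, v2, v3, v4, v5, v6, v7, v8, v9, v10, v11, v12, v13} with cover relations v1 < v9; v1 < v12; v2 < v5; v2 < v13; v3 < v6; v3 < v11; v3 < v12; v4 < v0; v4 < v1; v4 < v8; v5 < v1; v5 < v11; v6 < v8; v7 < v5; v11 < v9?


A comparable pair {a,b} has a < b or b < a in the order.
Count unordered pairs where one element is strictly below the other.
Examples: {v0,v4}, {v1,v2}, {v1,v4}, {v1,v5}, ...
Total comparable pairs: 29


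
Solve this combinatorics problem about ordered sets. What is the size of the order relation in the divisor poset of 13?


The order relation is {(a,b) : a <= b}, reflexive so it includes (a,a).
Examples: (1,1), (1,13), (13,13)
Total ordered pairs: 3


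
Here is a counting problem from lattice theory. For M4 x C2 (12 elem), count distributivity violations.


Distributive law: a ^ (b v c) = (a ^ b) v (a ^ c).
Check all 12^3 = 1728 ordered triples (a,b,c).
  e.g. a=(a1,0), b=(a2,0), c=(a3,0): lhs=(a1,0) != rhs=(0,0)
  e.g. a=(a1,0), b=(a2,0), c=(a3,1): lhs=(a1,0) != rhs=(0,0)
Total violating triples: 192


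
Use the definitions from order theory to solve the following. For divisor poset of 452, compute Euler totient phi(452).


phi(n) = n * prod_{p|n} (1 - 1/p).
Prime divisors of 452: [2, 113]
phi(452) = 452 * (1 - 1/2) * (1 - 1/113)
phi(452) = 224


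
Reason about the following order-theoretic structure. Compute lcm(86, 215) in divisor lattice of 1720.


In a divisor lattice, join = lcm (least common multiple).
gcd(86,215) = 43
lcm(86,215) = 86*215/gcd = 18490/43 = 430


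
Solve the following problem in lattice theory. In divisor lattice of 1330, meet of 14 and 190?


In a divisor lattice, meet = gcd (greatest common divisor).
By Euclidean algorithm or factoring: gcd(14,190) = 2


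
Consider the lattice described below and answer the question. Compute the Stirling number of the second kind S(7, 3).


S(n,k) = k*S(n-1,k) + S(n-1,k-1).
S(6,3) = 90, S(6,2) = 31
S(7,3) = 3*90 + 31 = 270 + 31
S(7,3) = 301


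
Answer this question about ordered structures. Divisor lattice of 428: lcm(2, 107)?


Join=lcm.
gcd(2,107)=1
lcm=214


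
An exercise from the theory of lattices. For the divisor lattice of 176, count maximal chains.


A maximal chain goes from the minimum element to a maximal element via cover relations.
Counting all min-to-max paths in the cover graph.
Total maximal chains: 5


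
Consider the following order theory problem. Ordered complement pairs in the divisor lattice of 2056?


Complement pair (a,b): a meet b = bottom, a join b = top.
Here: gcd(a,b)=1 and lcm(a,b)=2056, i.e. a*b=2056 with a,b coprime.
Pairs found: (1,2056), (8,257), (257,8), (2056,1)
Total ordered pairs: 4


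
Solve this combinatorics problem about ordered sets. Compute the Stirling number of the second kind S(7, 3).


S(n,k) = k*S(n-1,k) + S(n-1,k-1).
S(6,3) = 90, S(6,2) = 31
S(7,3) = 3*90 + 31 = 270 + 31
S(7,3) = 301


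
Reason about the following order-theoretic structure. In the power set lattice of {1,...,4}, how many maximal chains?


A maximal chain goes from the minimum element to a maximal element via cover relations.
Counting all min-to-max paths in the cover graph.
Total maximal chains: 24


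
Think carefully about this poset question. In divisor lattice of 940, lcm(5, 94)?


Join=lcm.
gcd(5,94)=1
lcm=470


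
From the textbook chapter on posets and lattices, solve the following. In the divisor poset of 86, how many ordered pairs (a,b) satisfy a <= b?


The order relation is {(a,b) : a <= b}, reflexive so it includes (a,a).
Examples: (1,1), (1,2), (1,43), (1,86), (2,2), ...
Total ordered pairs: 9


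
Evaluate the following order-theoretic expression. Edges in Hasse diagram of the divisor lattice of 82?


A cover relation a -< b holds when a < b with no c strictly between.
Cover relations:
  1 -< 2
  1 -< 41
  2 -< 82
  41 -< 82
Total: 4


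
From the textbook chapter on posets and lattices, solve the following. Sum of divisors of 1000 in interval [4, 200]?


Interval [4,200] in divisors of 1000: [4, 8, 20, 40, 100, 200]
Sum = 372


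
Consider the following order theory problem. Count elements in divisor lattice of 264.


Divisors of 264: [1, 2, 3, 4, 6, 8, 11, 12, 22, 24, 33, 44, 66, 88, 132, 264]
Count: 16


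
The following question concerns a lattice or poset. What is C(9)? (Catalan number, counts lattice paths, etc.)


C(n) = C(2n, n) / (n+1).
C(18, 9) = 48620
C(9) = 48620 / 10 = 4862


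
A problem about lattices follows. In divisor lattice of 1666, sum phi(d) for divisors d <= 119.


Divisors of 1666 up to 119: [1, 2, 7, 14, 17, 34, 49, 98, 119]
phi values: [1, 1, 6, 6, 16, 16, 42, 42, 96]
Sum = 226


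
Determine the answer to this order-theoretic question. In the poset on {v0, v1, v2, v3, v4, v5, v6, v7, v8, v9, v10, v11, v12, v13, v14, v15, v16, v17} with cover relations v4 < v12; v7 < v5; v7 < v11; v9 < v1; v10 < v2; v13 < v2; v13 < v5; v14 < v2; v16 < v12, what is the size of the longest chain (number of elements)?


A chain is a totally ordered subset; we count the number of elements in a maximum chain.
Compute, for each element x, the size of the longest chain ending at x:
  v0: 1
  v3: 1
  v4: 1
  v6: 1
  v7: 1
  v8: 1
  ...
A maximum chain: v9 < v1
Number of elements in the longest chain: 2


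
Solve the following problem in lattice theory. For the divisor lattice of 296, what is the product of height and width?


Height = length of longest chain minus 1; width = size of largest antichain.
A maximum chain: 1 | 37 | 74 | 148 | 296  (height 4).
A maximum antichain: {2, 37}  (width 2).
Product = 4 * 2 = 8


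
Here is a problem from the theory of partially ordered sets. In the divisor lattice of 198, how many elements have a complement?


An element a is complemented if some b has a meet b = bottom, a join b = top.
a is complemented iff gcd(a, n/a)=1, i.e. a is a unitary divisor of 198.
Complemented elements: 1, 2, 9, 11, 18, 22, ... (2 more)
Count: 8


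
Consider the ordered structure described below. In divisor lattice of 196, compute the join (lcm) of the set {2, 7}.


In a divisor lattice, join = lcm (least common multiple).
Compute lcm iteratively: start with first element, then lcm(current, next).
Elements: [2, 7]
lcm(2,7) = 14
Final lcm = 14


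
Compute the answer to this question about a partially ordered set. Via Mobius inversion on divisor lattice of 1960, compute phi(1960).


phi(n) = n * prod_{p|n} (1 - 1/p).
Prime divisors of 1960: [2, 5, 7]
phi(1960) = 1960 * (1 - 1/2) * (1 - 1/5) * (1 - 1/7)
phi(1960) = 672


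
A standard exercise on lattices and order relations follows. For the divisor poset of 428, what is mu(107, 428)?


In a divisor lattice, mu(a,b) = mu(b/a) where mu is the classical Mobius function.
b/a = 428/107 = 4
Prime factorization of 4: primes [2]
4 is not squarefree, so mu(4) = 0


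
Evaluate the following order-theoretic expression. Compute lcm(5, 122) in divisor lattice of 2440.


In a divisor lattice, join = lcm (least common multiple).
gcd(5,122) = 1
lcm(5,122) = 5*122/gcd = 610/1 = 610


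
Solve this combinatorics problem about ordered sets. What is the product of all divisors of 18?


Divisors of 18: [1, 2, 3, 6, 9, 18]
Product = n^(d(n)/2) = 18^(6/2)
Product = 5832


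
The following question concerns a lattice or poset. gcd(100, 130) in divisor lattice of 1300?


Meet=gcd.
gcd(100,130)=10


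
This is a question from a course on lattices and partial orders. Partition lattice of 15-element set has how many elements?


B(n) = number of set partitions of an n-element set.
B(n) satisfies the recurrence: B(n+1) = sum_k C(n,k)*B(k).
B(15) = 1382958545


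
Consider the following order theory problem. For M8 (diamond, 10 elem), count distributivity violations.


Distributive law: a ^ (b v c) = (a ^ b) v (a ^ c).
Check all 10^3 = 1000 ordered triples (a,b,c).
  e.g. a=a1, b=a2, c=a3: lhs=a1 != rhs=0
  e.g. a=a1, b=a2, c=a4: lhs=a1 != rhs=0
Total violating triples: 336


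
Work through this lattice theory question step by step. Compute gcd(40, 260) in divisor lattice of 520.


In a divisor lattice, meet = gcd (greatest common divisor).
By Euclidean algorithm or factoring: gcd(40,260) = 20


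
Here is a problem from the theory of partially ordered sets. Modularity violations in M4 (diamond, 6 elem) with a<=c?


Modular law: if a <= c then a v (b ^ c) = (a v b) ^ c.
Check all triples (a,b,c) with a <= c among 6 elements.
This lattice is modular (diamonds M_m and their chain-products are modular).
Total violating triples: 0


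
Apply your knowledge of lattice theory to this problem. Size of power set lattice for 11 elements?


Power set = 2^n.
2^11 = 2048


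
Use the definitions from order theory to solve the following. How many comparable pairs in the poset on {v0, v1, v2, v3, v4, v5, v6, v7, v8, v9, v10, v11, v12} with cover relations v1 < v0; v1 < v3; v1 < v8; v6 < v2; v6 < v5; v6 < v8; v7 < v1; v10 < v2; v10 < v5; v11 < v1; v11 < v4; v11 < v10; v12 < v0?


A comparable pair {a,b} has a < b or b < a in the order.
Count unordered pairs where one element is strictly below the other.
Examples: {v0,v1}, {v0,v7}, {v0,v11}, {v0,v12}, ...
Total comparable pairs: 21


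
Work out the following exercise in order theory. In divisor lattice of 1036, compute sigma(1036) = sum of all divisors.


sigma(n) = sum of divisors.
Divisors of 1036: [1, 2, 4, 7, 14, 28, 37, 74, 148, 259, 518, 1036]
Sum = 2128


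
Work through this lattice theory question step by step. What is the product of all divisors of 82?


Divisors of 82: [1, 2, 41, 82]
Product = n^(d(n)/2) = 82^(4/2)
Product = 6724


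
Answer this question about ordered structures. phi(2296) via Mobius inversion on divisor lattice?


phi(n) = n * prod_{p|n} (1 - 1/p).
Prime divisors of 2296: [2, 7, 41]
phi(2296) = 2296 * (1 - 1/2) * (1 - 1/7) * (1 - 1/41)
phi(2296) = 960


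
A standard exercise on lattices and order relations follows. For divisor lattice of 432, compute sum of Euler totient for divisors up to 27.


Divisors of 432 up to 27: [1, 2, 3, 4, 6, 8, 9, 12, 16, 18, 24, 27]
phi values: [1, 1, 2, 2, 2, 4, 6, 4, 8, 6, 8, 18]
Sum = 62


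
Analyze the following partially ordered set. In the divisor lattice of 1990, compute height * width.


Height = length of longest chain minus 1; width = size of largest antichain.
A maximum chain: 1 | 199 | 995 | 1990  (height 3).
A maximum antichain: {2, 5, 199}  (width 3).
Product = 3 * 3 = 9


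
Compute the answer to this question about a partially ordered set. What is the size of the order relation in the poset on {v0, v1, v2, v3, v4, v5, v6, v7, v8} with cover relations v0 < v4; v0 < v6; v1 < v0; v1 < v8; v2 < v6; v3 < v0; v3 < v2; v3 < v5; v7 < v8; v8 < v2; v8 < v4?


The order relation is {(a,b) : a <= b}, reflexive so it includes (a,a).
Examples: (v0,v0), (v0,v4), (v0,v6), (v1,v0), (v1,v1), ...
Total ordered pairs: 29


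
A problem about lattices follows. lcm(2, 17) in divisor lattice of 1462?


Join=lcm.
gcd(2,17)=1
lcm=34


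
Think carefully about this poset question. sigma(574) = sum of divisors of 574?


sigma(n) = sum of divisors.
Divisors of 574: [1, 2, 7, 14, 41, 82, 287, 574]
Sum = 1008


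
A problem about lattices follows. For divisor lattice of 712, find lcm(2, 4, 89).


In a divisor lattice, join = lcm (least common multiple).
Compute lcm iteratively: start with first element, then lcm(current, next).
Elements: [2, 4, 89]
lcm(2,4) = 4
lcm(4,89) = 356
Final lcm = 356


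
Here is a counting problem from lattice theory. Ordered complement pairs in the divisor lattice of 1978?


Complement pair (a,b): a meet b = bottom, a join b = top.
Here: gcd(a,b)=1 and lcm(a,b)=1978, i.e. a*b=1978 with a,b coprime.
Pairs found: (1,1978), (2,989), (23,86), (43,46), ... (4 more)
Total ordered pairs: 8


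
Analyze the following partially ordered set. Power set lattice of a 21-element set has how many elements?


Power set = 2^n.
2^21 = 2097152


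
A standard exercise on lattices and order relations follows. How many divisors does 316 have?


Divisors of 316: [1, 2, 4, 79, 158, 316]
Count: 6


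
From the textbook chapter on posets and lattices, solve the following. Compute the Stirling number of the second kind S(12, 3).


S(n,k) = k*S(n-1,k) + S(n-1,k-1).
S(11,3) = 28501, S(11,2) = 1023
S(12,3) = 3*28501 + 1023 = 85503 + 1023
S(12,3) = 86526


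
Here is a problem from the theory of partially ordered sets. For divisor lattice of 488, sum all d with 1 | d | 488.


Interval [1,488] in divisors of 488: [1, 2, 4, 8, 61, 122, 244, 488]
Sum = 930


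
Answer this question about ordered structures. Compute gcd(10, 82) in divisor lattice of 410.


In a divisor lattice, meet = gcd (greatest common divisor).
By Euclidean algorithm or factoring: gcd(10,82) = 2


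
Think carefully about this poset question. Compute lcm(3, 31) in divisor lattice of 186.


In a divisor lattice, join = lcm (least common multiple).
gcd(3,31) = 1
lcm(3,31) = 3*31/gcd = 93/1 = 93


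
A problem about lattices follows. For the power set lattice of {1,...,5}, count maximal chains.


A maximal chain goes from the minimum element to a maximal element via cover relations.
Counting all min-to-max paths in the cover graph.
Total maximal chains: 120


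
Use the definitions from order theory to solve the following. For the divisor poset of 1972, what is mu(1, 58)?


In a divisor lattice, mu(a,b) = mu(b/a) where mu is the classical Mobius function.
b/a = 58/1 = 58
Prime factorization of 58: primes [2, 29]
58 is squarefree with 2 prime factor(s), so mu(58) = (-1)^2 = 1


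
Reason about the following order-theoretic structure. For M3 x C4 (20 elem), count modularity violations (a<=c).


Modular law: if a <= c then a v (b ^ c) = (a v b) ^ c.
Check all triples (a,b,c) with a <= c among 20 elements.
This lattice is modular (diamonds M_m and their chain-products are modular).
Total violating triples: 0


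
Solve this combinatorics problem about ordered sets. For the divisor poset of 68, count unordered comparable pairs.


A comparable pair {a,b} has a < b or b < a in the order.
Count unordered pairs where one element is strictly below the other.
Examples: {1,2}, {1,4}, {1,17}, {1,34}, ...
Total comparable pairs: 12


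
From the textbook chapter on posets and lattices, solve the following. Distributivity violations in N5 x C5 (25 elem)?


Distributive law: a ^ (b v c) = (a ^ b) v (a ^ c).
Check all 25^3 = 15625 ordered triples (a,b,c).
  e.g. a=(b,0), b=(a,0), c=(c,0): lhs=(b,0) != rhs=(a,0)
  e.g. a=(b,0), b=(a,0), c=(c,1): lhs=(b,0) != rhs=(a,0)
Total violating triples: 250


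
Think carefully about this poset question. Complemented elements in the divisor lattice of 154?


An element a is complemented if some b has a meet b = bottom, a join b = top.
a is complemented iff gcd(a, n/a)=1, i.e. a is a unitary divisor of 154.
Complemented elements: 1, 2, 7, 11, 14, 22, ... (2 more)
Count: 8


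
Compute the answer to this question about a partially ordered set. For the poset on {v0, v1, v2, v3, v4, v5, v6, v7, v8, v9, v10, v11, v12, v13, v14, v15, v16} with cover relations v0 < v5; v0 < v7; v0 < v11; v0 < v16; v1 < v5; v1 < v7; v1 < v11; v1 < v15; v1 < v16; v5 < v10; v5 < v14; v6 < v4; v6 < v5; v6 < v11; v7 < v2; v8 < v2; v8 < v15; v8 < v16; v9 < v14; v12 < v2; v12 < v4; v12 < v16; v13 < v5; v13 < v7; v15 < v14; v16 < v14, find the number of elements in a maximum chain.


A chain is a totally ordered subset; we count the number of elements in a maximum chain.
Compute, for each element x, the size of the longest chain ending at x:
  v0: 1
  v1: 1
  v3: 1
  v6: 1
  v8: 1
  v9: 1
  ...
A maximum chain: v0 < v7 < v2
Number of elements in the longest chain: 3


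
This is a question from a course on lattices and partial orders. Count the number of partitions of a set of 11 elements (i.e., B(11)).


B(n) = number of set partitions of an n-element set.
B(n) satisfies the recurrence: B(n+1) = sum_k C(n,k)*B(k).
B(11) = 678570


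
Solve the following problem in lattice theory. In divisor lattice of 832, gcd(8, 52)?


Meet=gcd.
gcd(8,52)=4


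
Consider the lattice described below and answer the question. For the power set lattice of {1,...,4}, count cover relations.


A cover relation a -< b holds when a < b with no c strictly between.
Cover relations:
  {} -< {1}
  {} -< {2}
  {} -< {3}
  {} -< {4}
  {1} -< {1,2}
  {1} -< {1,3}
  {1} -< {1,4}
  {2} -< {1,2}
  ...24 more
Total: 32


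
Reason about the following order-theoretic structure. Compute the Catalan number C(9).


C(n) = C(2n, n) / (n+1).
C(18, 9) = 48620
C(9) = 48620 / 10 = 4862


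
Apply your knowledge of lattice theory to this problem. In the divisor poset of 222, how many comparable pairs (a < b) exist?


A comparable pair {a,b} has a < b or b < a in the order.
Count unordered pairs where one element is strictly below the other.
Examples: {1,2}, {1,3}, {1,6}, {1,37}, ...
Total comparable pairs: 19


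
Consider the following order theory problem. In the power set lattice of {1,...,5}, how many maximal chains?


A maximal chain goes from the minimum element to a maximal element via cover relations.
Counting all min-to-max paths in the cover graph.
Total maximal chains: 120


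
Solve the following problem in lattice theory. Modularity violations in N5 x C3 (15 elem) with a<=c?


Modular law: if a <= c then a v (b ^ c) = (a v b) ^ c.
Check all triples (a,b,c) with a <= c among 15 elements.
  e.g. a=(a,0), b=(c,0), c=(b,0): lhs=(a,0) != rhs=(b,0)
  e.g. a=(a,0), b=(c,1), c=(b,0): lhs=(a,0) != rhs=(b,0)
Total violating triples: 18


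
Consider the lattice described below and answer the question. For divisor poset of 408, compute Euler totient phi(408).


phi(n) = n * prod_{p|n} (1 - 1/p).
Prime divisors of 408: [2, 3, 17]
phi(408) = 408 * (1 - 1/2) * (1 - 1/3) * (1 - 1/17)
phi(408) = 128


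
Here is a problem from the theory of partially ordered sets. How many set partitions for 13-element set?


B(n) = number of set partitions of an n-element set.
B(n) satisfies the recurrence: B(n+1) = sum_k C(n,k)*B(k).
B(13) = 27644437


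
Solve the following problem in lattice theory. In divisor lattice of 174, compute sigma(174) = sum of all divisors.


sigma(n) = sum of divisors.
Divisors of 174: [1, 2, 3, 6, 29, 58, 87, 174]
Sum = 360


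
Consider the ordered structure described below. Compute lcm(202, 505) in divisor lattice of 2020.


In a divisor lattice, join = lcm (least common multiple).
gcd(202,505) = 101
lcm(202,505) = 202*505/gcd = 102010/101 = 1010


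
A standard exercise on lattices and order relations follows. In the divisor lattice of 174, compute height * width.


Height = length of longest chain minus 1; width = size of largest antichain.
A maximum chain: 1 | 29 | 87 | 174  (height 3).
A maximum antichain: {2, 3, 29}  (width 3).
Product = 3 * 3 = 9


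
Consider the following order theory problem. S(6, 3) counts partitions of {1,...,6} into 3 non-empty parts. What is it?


S(n,k) = k*S(n-1,k) + S(n-1,k-1).
S(5,3) = 25, S(5,2) = 15
S(6,3) = 3*25 + 15 = 75 + 15
S(6,3) = 90


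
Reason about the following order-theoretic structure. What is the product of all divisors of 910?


Divisors of 910: [1, 2, 5, 7, 10, 13, 14, 26, 35, 65, 70, 91, 130, 182, 455, 910]
Product = n^(d(n)/2) = 910^(16/2)
Product = 470252527615152100000000


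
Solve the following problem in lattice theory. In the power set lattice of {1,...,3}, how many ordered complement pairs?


Complement pair (a,b): a meet b = bottom, a join b = top.
Here: A intersect B = {} and A union B = {1,...,3}.
Pairs found: ({},{1,2,3}), ({1},{2,3}), ({2},{1,3}), ({3},{1,2}), ... (4 more)
Total ordered pairs: 8


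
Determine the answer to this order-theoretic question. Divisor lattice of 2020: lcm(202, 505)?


Join=lcm.
gcd(202,505)=101
lcm=1010


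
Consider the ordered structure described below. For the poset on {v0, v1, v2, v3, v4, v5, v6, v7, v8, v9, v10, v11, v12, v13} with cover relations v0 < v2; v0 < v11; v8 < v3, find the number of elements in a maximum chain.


A chain is a totally ordered subset; we count the number of elements in a maximum chain.
Compute, for each element x, the size of the longest chain ending at x:
  v0: 1
  v1: 1
  v4: 1
  v5: 1
  v6: 1
  v7: 1
  ...
A maximum chain: v0 < v2
Number of elements in the longest chain: 2


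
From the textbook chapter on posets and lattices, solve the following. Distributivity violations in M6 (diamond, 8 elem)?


Distributive law: a ^ (b v c) = (a ^ b) v (a ^ c).
Check all 8^3 = 512 ordered triples (a,b,c).
  e.g. a=a1, b=a2, c=a3: lhs=a1 != rhs=0
  e.g. a=a1, b=a2, c=a4: lhs=a1 != rhs=0
Total violating triples: 120


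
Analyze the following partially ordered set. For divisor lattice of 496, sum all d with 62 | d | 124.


Interval [62,124] in divisors of 496: [62, 124]
Sum = 186


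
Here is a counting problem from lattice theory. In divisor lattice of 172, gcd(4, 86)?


Meet=gcd.
gcd(4,86)=2


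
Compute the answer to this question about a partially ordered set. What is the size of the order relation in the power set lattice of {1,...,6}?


The order relation is {(a,b) : a <= b}, reflexive so it includes (a,a).
Examples: ({},{}), ({},{1,2}), ({},{1,2,3}), ({},{1,2,3,4}), ({},{1,2,3,4,5}), ...
Total ordered pairs: 729


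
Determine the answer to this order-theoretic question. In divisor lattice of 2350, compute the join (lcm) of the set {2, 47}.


In a divisor lattice, join = lcm (least common multiple).
Compute lcm iteratively: start with first element, then lcm(current, next).
Elements: [2, 47]
lcm(2,47) = 94
Final lcm = 94


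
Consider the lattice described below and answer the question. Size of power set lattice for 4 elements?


Power set = 2^n.
2^4 = 16


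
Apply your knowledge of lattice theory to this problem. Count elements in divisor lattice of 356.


Divisors of 356: [1, 2, 4, 89, 178, 356]
Count: 6


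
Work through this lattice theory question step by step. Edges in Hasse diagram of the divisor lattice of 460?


A cover relation a -< b holds when a < b with no c strictly between.
Cover relations:
  1 -< 2
  1 -< 5
  1 -< 23
  2 -< 4
  2 -< 10
  2 -< 46
  4 -< 20
  4 -< 92
  ...12 more
Total: 20


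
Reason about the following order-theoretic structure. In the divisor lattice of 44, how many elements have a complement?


An element a is complemented if some b has a meet b = bottom, a join b = top.
a is complemented iff gcd(a, n/a)=1, i.e. a is a unitary divisor of 44.
Complemented elements: 1, 4, 11, 44
Count: 4


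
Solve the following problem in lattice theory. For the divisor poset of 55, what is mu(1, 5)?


In a divisor lattice, mu(a,b) = mu(b/a) where mu is the classical Mobius function.
b/a = 5/1 = 5
Prime factorization of 5: primes [5]
5 is squarefree with 1 prime factor(s), so mu(5) = (-1)^1 = -1


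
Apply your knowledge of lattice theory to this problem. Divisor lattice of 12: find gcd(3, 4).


In a divisor lattice, meet = gcd (greatest common divisor).
By Euclidean algorithm or factoring: gcd(3,4) = 1


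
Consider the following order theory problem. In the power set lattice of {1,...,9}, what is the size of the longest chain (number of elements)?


A chain is a totally ordered subset; we count the number of elements in a maximum chain.
Compute, for each element x, the size of the longest chain ending at x:
  {}: 1
  {1}: 2
  {2}: 2
  {3}: 2
  {4}: 2
  {5}: 2
  ...
A maximum chain: {} < {1} < {1,2} < {1,2,3} < {1,2,3,4} < {1,2,3,4,5} < {1,2,3,4,5,6} < {1,2,3,4,5,6,7} < {1,2,3,4,5,6,7,8} < {1,2,3,4,5,6,7,8,9}
Number of elements in the longest chain: 10
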